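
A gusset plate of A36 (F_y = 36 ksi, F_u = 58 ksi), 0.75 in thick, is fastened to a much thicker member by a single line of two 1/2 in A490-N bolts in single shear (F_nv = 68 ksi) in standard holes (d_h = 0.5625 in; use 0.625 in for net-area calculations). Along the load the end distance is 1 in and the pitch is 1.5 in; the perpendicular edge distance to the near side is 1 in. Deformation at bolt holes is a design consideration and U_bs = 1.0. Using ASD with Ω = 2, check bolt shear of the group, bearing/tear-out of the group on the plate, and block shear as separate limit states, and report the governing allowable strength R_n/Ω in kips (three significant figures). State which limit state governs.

13.4 kips (bolt shear governs)

Bolt shear: A_b = π·0.5²/4 = 0.1963 in²; R_n = 68 × 0.1963 × 2 × 1 = 26.7 kips → 26.7 / 2 = 13.4 kips.
Bearing: edge l_c = 0.7188, r_n = 37.52 kips; interior l_c = 0.9375, r_n = 48.94 kips; R_n = 37.52 + 1·48.94 = 86.46 kips → 43.2 kips.
Block shear: A_gv = 1.875, A_nv = 1.172, A_nt = 0.5156 in²; R_n = min(0.6F_uA_nv, 0.6F_yA_gv) + U_bs·F_u·A_nt = 70.41 kips → 35.2 kips.
Bolt shear governs: 13.4 kips.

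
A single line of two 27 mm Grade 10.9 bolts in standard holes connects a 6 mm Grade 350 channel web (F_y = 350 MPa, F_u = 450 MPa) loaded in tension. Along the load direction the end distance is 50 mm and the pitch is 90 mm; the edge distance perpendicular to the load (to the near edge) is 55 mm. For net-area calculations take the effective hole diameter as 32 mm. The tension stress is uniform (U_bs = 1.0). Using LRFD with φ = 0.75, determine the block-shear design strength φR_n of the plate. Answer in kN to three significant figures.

191 kN

Shear plane L_v = 50 + 1·90 = 140 mm; A_gv = 140 × 6 = 840 mm².
A_nv = (140 − 1.5·32) × 6 = 552 mm².
A_nt = (55 − 0.5·32) × 6 = 234 mm².
0.6 F_u A_nv = 149 kN; 0.6 F_y A_gv = 176.4 kN → shear rupture governs the shear term.
R_n = 149 + 1.0 × 450 × 234 / 1000 = 254.3 kN.
Design strength φR_n = 0.75 × 254.3 = 191 kN.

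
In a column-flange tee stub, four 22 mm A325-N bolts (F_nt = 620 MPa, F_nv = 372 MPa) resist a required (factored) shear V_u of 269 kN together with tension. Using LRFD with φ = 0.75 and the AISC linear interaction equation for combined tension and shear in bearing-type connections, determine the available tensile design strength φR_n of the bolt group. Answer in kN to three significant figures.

A_b = π·22²/4 = 380.1 mm²; f_rv = 269 × 1000 / (4 × 380.1) = 176.9 MPa.
F'_nt = 1.3 F_nt − (F_nt / φF_nv) f_rv = 1.3·620 − (620/(0.75·372))·176.9 = 412.9 MPa, capped at F_nt → F'_nt = 412.9 MPa.
R_n = F'_nt · A_b · n = 412.9 × 380.1 × 4 / 1000 = 627.8 kN.
Design strength φR_n = 0.75 × 627.8 = 471 kN.

471 kN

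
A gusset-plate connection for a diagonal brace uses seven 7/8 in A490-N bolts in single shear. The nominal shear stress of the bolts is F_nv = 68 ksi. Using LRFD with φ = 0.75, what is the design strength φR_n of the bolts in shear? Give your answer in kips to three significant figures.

215 kips

A_b = π × 0.875² / 4 = 0.6013 in².
R_n = F_nv · A_b · n · n_s = 68 × 0.6013 × 7 × 1 = 286.2 kips.
Design strength φR_n = 0.75 × 286.2 = 215 kips.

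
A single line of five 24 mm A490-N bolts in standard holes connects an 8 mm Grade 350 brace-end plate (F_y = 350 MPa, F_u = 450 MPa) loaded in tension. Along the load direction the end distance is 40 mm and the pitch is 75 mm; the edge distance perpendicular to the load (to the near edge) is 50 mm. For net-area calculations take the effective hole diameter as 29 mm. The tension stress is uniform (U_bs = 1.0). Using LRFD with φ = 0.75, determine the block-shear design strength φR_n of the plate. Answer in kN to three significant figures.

Shear plane L_v = 40 + 4·75 = 340 mm; A_gv = 340 × 8 = 2720 mm².
A_nv = (340 − 4.5·29) × 8 = 1676 mm².
A_nt = (50 − 0.5·29) × 8 = 284 mm².
0.6 F_u A_nv = 452.5 kN; 0.6 F_y A_gv = 571.2 kN → shear rupture governs the shear term.
R_n = 452.5 + 1.0 × 450 × 284 / 1000 = 580.3 kN.
Design strength φR_n = 0.75 × 580.3 = 435 kN.

435 kN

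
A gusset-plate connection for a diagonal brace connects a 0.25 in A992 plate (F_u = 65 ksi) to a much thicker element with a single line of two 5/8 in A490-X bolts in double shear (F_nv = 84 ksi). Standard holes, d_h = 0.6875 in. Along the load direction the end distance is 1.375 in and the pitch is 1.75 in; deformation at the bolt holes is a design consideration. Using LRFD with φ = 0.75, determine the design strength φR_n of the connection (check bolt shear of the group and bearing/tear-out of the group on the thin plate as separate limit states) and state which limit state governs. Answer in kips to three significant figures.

30.6 kips (bearing governs)

Bolt shear: A_b = π·0.625²/4 = 0.3068 in²; R_n = 84 × 0.3068 × 2 × 2 = 103.1 kips → 0.75 × 103.1 = 77.3 kips.
Bearing (1.2 l_c t F_u ≤ 2.4 d t F_u): upper limit = 2.4·0.625·0.25·65 = 24.38 kips.
  Edge l_c = 1.375 − 0.6875/2 = 1.031 → r_n = 20.11 kips; interior l_c = 1.75 − 0.6875 = 1.062 → r_n = 20.72 kips.
  R_n,bearing = 1·20.11 + 1·20.72 = 40.83 kips → 0.75 × 40.83 = 30.6 kips.
Bearing governs: 30.6 kips.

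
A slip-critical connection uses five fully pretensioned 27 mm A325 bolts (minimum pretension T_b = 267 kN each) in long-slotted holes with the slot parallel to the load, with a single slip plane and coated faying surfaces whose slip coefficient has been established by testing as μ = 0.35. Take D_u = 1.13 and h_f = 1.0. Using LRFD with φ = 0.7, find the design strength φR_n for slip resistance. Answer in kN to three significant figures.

370 kN

R_n = μ · D_u · h_f · T_b · n_s · n_b = 0.35 × 1.13 × 1.0 × 267 × 1 × 5 = 528 kN.
Design strength φR_n = 0.7 × 528 = 370 kN.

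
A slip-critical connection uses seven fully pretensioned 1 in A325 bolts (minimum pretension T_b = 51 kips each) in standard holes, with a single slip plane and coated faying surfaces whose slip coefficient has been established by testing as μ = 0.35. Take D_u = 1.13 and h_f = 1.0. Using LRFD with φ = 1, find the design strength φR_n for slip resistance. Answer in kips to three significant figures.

141 kips

R_n = μ · D_u · h_f · T_b · n_s · n_b = 0.35 × 1.13 × 1.0 × 51 × 1 × 7 = 141.2 kips.
Design strength φR_n = 1 × 141.2 = 141 kips.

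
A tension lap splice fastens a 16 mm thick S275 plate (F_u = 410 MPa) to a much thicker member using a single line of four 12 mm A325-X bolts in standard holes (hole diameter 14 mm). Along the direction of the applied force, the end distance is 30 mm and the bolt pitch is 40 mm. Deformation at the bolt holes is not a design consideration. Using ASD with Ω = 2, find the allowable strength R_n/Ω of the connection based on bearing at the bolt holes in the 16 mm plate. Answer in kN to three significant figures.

Per bolt r_n = 1.5 l_c t F_u ≤ 3.0 d t F_u; upper limit = 3.0 × 12 × 16 × 410 / 1000 = 236.2 kN.
Edge bolt: l_c = 30 − 14/2 = 23 mm → 1.5 × 23 × 16 × 410 / 1000 = 226.3 → r_n = 226.3 kN.
Interior bolts: l_c = 40 − 14 = 26 mm → 1.5 × 26 × 16 × 410 / 1000 = 255.8 → r_n = 236.2 kN.
R_n = 1 × 226.3 + 3 × 236.2 = 934.8 kN.
Allowable strength R_n/Ω = 934.8 / 2 = 467 kN.

467 kN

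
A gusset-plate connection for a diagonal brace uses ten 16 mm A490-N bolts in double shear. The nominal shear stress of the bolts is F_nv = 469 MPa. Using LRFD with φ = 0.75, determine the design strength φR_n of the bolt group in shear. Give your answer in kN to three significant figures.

1410 kN

A_b = π × 16² / 4 = 201.1 mm².
R_n = F_nv · A_b · n · n_s = 469 × 201.1 × 10 × 2 / 1000 = 1886 kN.
Design strength φR_n = 0.75 × 1886 = 1410 kN.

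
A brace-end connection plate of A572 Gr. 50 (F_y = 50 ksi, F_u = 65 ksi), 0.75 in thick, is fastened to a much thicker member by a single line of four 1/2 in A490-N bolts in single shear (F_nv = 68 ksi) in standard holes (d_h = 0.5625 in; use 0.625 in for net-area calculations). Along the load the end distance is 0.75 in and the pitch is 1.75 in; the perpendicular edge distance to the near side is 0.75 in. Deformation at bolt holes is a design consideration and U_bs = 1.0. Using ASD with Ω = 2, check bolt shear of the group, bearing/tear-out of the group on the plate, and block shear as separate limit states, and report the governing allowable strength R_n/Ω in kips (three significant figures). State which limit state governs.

26.7 kips (bolt shear governs)

Bolt shear: A_b = π·0.5²/4 = 0.1963 in²; R_n = 68 × 0.1963 × 4 × 1 = 53.41 kips → 53.41 / 2 = 26.7 kips.
Bearing: edge l_c = 0.4688, r_n = 27.42 kips; interior l_c = 1.188, r_n = 58.5 kips; R_n = 27.42 + 3·58.5 = 202.9 kips → 101 kips.
Block shear: A_gv = 4.5, A_nv = 2.859, A_nt = 0.3281 in²; R_n = min(0.6F_uA_nv, 0.6F_yA_gv) + U_bs·F_u·A_nt = 132.8 kips → 66.4 kips.
Bolt shear governs: 26.7 kips.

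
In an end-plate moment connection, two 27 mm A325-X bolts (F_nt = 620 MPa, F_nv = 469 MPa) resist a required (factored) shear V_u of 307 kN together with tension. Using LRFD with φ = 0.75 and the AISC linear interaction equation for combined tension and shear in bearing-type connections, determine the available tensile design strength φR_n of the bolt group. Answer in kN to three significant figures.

A_b = π·27²/4 = 572.6 mm²; f_rv = 307 × 1000 / (2 × 572.6) = 268.1 MPa.
F'_nt = 1.3 F_nt − (F_nt / φF_nv) f_rv = 1.3·620 − (620/(0.75·469))·268.1 = 333.4 MPa, capped at F_nt → F'_nt = 333.4 MPa.
R_n = F'_nt · A_b · n = 333.4 × 572.6 × 2 / 1000 = 381.8 kN.
Design strength φR_n = 0.75 × 381.8 = 286 kN.

286 kN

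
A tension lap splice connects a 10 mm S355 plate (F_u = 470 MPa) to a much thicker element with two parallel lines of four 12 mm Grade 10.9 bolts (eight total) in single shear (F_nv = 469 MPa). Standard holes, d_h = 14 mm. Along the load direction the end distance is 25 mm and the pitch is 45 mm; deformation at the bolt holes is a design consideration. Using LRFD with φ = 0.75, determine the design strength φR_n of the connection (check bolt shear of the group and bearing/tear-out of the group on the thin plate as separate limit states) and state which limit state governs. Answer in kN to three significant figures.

318 kN (bolt shear governs)

Bolt shear: A_b = π·12²/4 = 113.1 mm²; R_n = 469 × 113.1 × 8 × 1 / 1000 = 424.3 kN → 0.75 × 424.3 = 318 kN.
Bearing (1.2 l_c t F_u ≤ 2.4 d t F_u): upper limit = 2.4·12·10·470 / 1000 = 135.4 kN.
  Edge l_c = 25 − 14/2 = 18 → r_n = 101.5 kN; interior l_c = 45 − 14 = 31 → r_n = 135.4 kN.
  R_n,bearing = 2·101.5 + 6·135.4 = 1015 kN → 0.75 × 1015 = 761 kN.
Bolt shear governs: 318 kN.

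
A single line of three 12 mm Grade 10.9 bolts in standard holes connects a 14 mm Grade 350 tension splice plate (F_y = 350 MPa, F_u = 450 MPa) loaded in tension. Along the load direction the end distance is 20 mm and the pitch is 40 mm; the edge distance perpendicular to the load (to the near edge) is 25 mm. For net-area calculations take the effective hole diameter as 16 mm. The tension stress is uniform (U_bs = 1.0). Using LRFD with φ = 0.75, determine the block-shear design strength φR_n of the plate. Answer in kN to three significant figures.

Shear plane L_v = 20 + 2·40 = 100 mm; A_gv = 100 × 14 = 1400 mm².
A_nv = (100 − 2.5·16) × 14 = 840 mm².
A_nt = (25 − 0.5·16) × 14 = 238 mm².
0.6 F_u A_nv = 226.8 kN; 0.6 F_y A_gv = 294 kN → shear rupture governs the shear term.
R_n = 226.8 + 1.0 × 450 × 238 / 1000 = 333.9 kN.
Design strength φR_n = 0.75 × 333.9 = 250 kN.

250 kN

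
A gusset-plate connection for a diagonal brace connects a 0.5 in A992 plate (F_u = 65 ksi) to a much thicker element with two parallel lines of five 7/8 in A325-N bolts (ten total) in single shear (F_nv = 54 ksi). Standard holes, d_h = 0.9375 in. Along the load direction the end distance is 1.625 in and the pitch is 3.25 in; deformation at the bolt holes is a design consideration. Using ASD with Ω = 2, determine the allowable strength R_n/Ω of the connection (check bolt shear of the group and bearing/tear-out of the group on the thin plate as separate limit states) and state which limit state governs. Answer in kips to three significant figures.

Bolt shear: A_b = π·0.875²/4 = 0.6013 in²; R_n = 54 × 0.6013 × 10 × 1 = 324.7 kips → 324.7 / 2 = 162 kips.
Bearing (1.2 l_c t F_u ≤ 2.4 d t F_u): upper limit = 2.4·0.875·0.5·65 = 68.25 kips.
  Edge l_c = 1.625 − 0.9375/2 = 1.156 → r_n = 45.09 kips; interior l_c = 3.25 − 0.9375 = 2.312 → r_n = 68.25 kips.
  R_n,bearing = 2·45.09 + 8·68.25 = 636.2 kips → 636.2 / 2 = 318 kips.
Bolt shear governs: 162 kips.

162 kips (bolt shear governs)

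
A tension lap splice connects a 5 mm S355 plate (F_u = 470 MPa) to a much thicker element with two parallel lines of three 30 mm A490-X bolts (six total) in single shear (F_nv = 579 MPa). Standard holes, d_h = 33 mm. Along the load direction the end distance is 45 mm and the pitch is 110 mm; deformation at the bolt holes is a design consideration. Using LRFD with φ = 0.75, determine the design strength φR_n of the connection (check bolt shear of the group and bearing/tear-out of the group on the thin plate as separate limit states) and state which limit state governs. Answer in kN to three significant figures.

Bolt shear: A_b = π·30²/4 = 706.9 mm²; R_n = 579 × 706.9 × 6 × 1 / 1000 = 2456 kN → 0.75 × 2456 = 1840 kN.
Bearing (1.2 l_c t F_u ≤ 2.4 d t F_u): upper limit = 2.4·30·5·470 / 1000 = 169.2 kN.
  Edge l_c = 45 − 33/2 = 28.5 → r_n = 80.37 kN; interior l_c = 110 − 33 = 77 → r_n = 169.2 kN.
  R_n,bearing = 2·80.37 + 4·169.2 = 837.5 kN → 0.75 × 837.5 = 628 kN.
Bearing governs: 628 kN.

628 kN (bearing governs)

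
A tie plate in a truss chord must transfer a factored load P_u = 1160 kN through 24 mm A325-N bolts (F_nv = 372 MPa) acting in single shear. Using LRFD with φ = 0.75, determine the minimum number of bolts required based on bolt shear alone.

A_b = π·24²/4 = 452.4 mm².
Per-bolt design strength φR_n = 0.75 × 372 × 452.4 × 1 / 1000 = 126.2 kN.
n ≥ 1160 / 126.2 = 9.191 → use 10 bolts.

10 bolts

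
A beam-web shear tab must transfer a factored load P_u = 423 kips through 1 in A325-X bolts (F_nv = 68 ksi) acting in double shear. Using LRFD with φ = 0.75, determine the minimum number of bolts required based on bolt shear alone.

A_b = π·1²/4 = 0.7854 in².
Per-bolt design strength φR_n = 0.75 × 68 × 0.7854 × 2 = 80.11 kips.
n ≥ 423 / 80.11 = 5.28 → use 6 bolts.

6 bolts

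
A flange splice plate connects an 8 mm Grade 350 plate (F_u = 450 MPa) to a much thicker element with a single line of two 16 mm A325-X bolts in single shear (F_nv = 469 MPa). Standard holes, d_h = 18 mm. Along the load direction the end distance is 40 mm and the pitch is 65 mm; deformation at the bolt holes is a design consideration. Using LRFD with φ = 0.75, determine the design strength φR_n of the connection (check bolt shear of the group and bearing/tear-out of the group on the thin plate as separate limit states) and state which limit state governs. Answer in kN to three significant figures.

Bolt shear: A_b = π·16²/4 = 201.1 mm²; R_n = 469 × 201.1 × 2 × 1 / 1000 = 188.6 kN → 0.75 × 188.6 = 141 kN.
Bearing (1.2 l_c t F_u ≤ 2.4 d t F_u): upper limit = 2.4·16·8·450 / 1000 = 138.2 kN.
  Edge l_c = 40 − 18/2 = 31 → r_n = 133.9 kN; interior l_c = 65 − 18 = 47 → r_n = 138.2 kN.
  R_n,bearing = 1·133.9 + 1·138.2 = 272.2 kN → 0.75 × 272.2 = 204 kN.
Bolt shear governs: 141 kN.

141 kN (bolt shear governs)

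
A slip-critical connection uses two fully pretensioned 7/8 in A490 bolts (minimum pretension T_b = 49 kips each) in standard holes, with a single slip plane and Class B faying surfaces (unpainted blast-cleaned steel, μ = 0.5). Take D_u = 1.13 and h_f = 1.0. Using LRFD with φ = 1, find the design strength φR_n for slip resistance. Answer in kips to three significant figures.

55.4 kips

R_n = μ · D_u · h_f · T_b · n_s · n_b = 0.5 × 1.13 × 1.0 × 49 × 1 × 2 = 55.37 kips.
Design strength φR_n = 1 × 55.37 = 55.4 kips.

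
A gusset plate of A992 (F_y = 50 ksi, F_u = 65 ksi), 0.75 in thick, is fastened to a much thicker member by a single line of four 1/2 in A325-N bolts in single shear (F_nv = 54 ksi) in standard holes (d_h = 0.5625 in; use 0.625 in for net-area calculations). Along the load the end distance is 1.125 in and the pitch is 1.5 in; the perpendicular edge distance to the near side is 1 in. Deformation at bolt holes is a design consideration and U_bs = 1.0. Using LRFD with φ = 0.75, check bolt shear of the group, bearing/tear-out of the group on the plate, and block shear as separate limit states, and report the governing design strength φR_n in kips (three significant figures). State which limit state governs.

31.8 kips (bolt shear governs)

Bolt shear: A_b = π·0.5²/4 = 0.1963 in²; R_n = 54 × 0.1963 × 4 × 1 = 42.41 kips → 0.75 × 42.41 = 31.8 kips.
Bearing: edge l_c = 0.8438, r_n = 49.36 kips; interior l_c = 0.9375, r_n = 54.84 kips; R_n = 49.36 + 3·54.84 = 213.9 kips → 160 kips.
Block shear: A_gv = 4.219, A_nv = 2.578, A_nt = 0.5156 in²; R_n = min(0.6F_uA_nv, 0.6F_yA_gv) + U_bs·F_u·A_nt = 134.1 kips → 101 kips.
Bolt shear governs: 31.8 kips.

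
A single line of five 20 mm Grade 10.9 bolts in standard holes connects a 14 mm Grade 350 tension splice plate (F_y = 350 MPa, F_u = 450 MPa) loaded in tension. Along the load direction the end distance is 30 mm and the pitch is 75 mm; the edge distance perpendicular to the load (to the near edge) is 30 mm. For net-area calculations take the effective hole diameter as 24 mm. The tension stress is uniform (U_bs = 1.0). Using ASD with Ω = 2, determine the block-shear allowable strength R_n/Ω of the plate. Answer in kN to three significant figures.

Shear plane L_v = 30 + 4·75 = 330 mm; A_gv = 330 × 14 = 4620 mm².
A_nv = (330 − 4.5·24) × 14 = 3108 mm².
A_nt = (30 − 0.5·24) × 14 = 252 mm².
0.6 F_u A_nv = 839.2 kN; 0.6 F_y A_gv = 970.2 kN → shear rupture governs the shear term.
R_n = 839.2 + 1.0 × 450 × 252 / 1000 = 952.6 kN.
Allowable strength R_n/Ω = 952.6 / 2 = 476 kN.

476 kN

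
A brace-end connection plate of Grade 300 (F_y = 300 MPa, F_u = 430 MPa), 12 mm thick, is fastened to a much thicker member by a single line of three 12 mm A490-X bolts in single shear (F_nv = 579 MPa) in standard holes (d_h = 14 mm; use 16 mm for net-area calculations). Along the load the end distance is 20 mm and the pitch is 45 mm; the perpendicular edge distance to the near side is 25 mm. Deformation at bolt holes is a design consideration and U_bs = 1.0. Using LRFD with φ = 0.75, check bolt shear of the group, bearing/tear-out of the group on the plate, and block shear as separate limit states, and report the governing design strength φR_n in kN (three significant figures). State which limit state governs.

147 kN (bolt shear governs)

Bolt shear: A_b = π·12²/4 = 113.1 mm²; R_n = 579 × 113.1 × 3 × 1 / 1000 = 196.5 kN → 0.75 × 196.5 = 147 kN.
Bearing: edge l_c = 13, r_n = 80.5 kN; interior l_c = 31, r_n = 148.6 kN; R_n = 80.5 + 2·148.6 = 377.7 kN → 283 kN.
Block shear: A_gv = 1320, A_nv = 840, A_nt = 204 mm²; R_n = min(0.6F_uA_nv, 0.6F_yA_gv) + U_bs·F_u·A_nt = 304.4 kN → 228 kN.
Bolt shear governs: 147 kN.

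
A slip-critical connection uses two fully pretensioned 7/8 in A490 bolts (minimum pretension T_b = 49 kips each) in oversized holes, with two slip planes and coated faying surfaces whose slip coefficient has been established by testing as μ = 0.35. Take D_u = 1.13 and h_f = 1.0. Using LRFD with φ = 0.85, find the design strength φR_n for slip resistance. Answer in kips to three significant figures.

65.9 kips

R_n = μ · D_u · h_f · T_b · n_s · n_b = 0.35 × 1.13 × 1.0 × 49 × 2 × 2 = 77.52 kips.
Design strength φR_n = 0.85 × 77.52 = 65.9 kips.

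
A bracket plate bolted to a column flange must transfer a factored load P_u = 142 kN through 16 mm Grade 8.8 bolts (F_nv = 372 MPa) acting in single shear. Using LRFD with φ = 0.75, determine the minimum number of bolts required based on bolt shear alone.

3 bolts

A_b = π·16²/4 = 201.1 mm².
Per-bolt design strength φR_n = 0.75 × 372 × 201.1 × 1 / 1000 = 56.1 kN.
n ≥ 142 / 56.1 = 2.531 → use 3 bolts.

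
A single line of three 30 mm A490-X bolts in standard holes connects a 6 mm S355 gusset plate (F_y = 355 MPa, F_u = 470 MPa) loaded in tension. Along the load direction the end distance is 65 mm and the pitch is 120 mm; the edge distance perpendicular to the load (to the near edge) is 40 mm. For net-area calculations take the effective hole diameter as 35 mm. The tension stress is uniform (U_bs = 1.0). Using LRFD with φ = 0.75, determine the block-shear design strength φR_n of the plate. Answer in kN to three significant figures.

324 kN

Shear plane L_v = 65 + 2·120 = 305 mm; A_gv = 305 × 6 = 1830 mm².
A_nv = (305 − 2.5·35) × 6 = 1305 mm².
A_nt = (40 − 0.5·35) × 6 = 135 mm².
0.6 F_u A_nv = 368 kN; 0.6 F_y A_gv = 389.8 kN → shear rupture governs the shear term.
R_n = 368 + 1.0 × 470 × 135 / 1000 = 431.5 kN.
Design strength φR_n = 0.75 × 431.5 = 324 kN.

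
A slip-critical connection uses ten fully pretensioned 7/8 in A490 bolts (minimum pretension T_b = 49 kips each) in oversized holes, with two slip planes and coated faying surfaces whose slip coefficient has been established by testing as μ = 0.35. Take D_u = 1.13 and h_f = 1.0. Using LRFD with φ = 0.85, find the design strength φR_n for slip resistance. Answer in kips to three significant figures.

329 kips

R_n = μ · D_u · h_f · T_b · n_s · n_b = 0.35 × 1.13 × 1.0 × 49 × 2 × 10 = 387.6 kips.
Design strength φR_n = 0.85 × 387.6 = 329 kips.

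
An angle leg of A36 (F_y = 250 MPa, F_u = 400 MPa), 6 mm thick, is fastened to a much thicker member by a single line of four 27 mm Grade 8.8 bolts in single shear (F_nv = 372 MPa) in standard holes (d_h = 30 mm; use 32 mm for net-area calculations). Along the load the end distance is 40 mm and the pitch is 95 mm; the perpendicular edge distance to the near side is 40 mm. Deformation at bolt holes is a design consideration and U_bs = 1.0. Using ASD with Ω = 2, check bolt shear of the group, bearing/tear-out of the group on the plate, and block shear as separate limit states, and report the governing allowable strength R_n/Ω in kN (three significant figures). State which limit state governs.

Bolt shear: A_b = π·27²/4 = 572.6 mm²; R_n = 372 × 572.6 × 4 × 1 / 1000 = 852 kN → 852 / 2 = 426 kN.
Bearing: edge l_c = 25, r_n = 72 kN; interior l_c = 65, r_n = 155.5 kN; R_n = 72 + 3·155.5 = 538.6 kN → 269 kN.
Block shear: A_gv = 1950, A_nv = 1278, A_nt = 144 mm²; R_n = min(0.6F_uA_nv, 0.6F_yA_gv) + U_bs·F_u·A_nt = 350.1 kN → 175 kN.
Block shear governs: 175 kN.

175 kN (block shear governs)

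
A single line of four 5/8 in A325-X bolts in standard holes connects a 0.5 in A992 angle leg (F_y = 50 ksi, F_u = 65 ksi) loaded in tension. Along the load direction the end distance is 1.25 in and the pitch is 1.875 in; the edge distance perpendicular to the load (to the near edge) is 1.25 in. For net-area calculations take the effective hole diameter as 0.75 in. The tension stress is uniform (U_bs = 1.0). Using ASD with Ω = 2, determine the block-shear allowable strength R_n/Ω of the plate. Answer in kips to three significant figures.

55.7 kips

Shear plane L_v = 1.25 + 3·1.875 = 6.875 in; A_gv = 6.875 × 0.5 = 3.438 in².
A_nv = (6.875 − 3.5·0.75) × 0.5 = 2.125 in².
A_nt = (1.25 − 0.5·0.75) × 0.5 = 0.4375 in².
0.6 F_u A_nv = 82.88 kips; 0.6 F_y A_gv = 103.1 kips → shear rupture governs the shear term.
R_n = 82.88 + 1.0 × 65 × 0.4375 = 111.3 kips.
Allowable strength R_n/Ω = 111.3 / 2 = 55.7 kips.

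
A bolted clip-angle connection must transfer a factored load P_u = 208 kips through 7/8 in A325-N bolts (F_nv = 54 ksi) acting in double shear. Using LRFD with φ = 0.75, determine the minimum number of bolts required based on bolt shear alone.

5 bolts

A_b = π·0.875²/4 = 0.6013 in².
Per-bolt design strength φR_n = 0.75 × 54 × 0.6013 × 2 = 48.71 kips.
n ≥ 208 / 48.71 = 4.27 → use 5 bolts.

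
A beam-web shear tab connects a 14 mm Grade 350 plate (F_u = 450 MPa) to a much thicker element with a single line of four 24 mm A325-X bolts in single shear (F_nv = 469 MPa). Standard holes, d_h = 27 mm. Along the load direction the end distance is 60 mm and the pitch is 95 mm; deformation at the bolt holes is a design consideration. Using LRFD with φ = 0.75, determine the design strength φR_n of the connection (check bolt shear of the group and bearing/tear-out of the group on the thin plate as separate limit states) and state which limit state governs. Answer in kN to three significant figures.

Bolt shear: A_b = π·24²/4 = 452.4 mm²; R_n = 469 × 452.4 × 4 × 1 / 1000 = 848.7 kN → 0.75 × 848.7 = 637 kN.
Bearing (1.2 l_c t F_u ≤ 2.4 d t F_u): upper limit = 2.4·24·14·450 / 1000 = 362.9 kN.
  Edge l_c = 60 − 27/2 = 46.5 → r_n = 351.5 kN; interior l_c = 95 − 27 = 68 → r_n = 362.9 kN.
  R_n,bearing = 1·351.5 + 3·362.9 = 1440 kN → 0.75 × 1440 = 1080 kN.
Bolt shear governs: 637 kN.

637 kN (bolt shear governs)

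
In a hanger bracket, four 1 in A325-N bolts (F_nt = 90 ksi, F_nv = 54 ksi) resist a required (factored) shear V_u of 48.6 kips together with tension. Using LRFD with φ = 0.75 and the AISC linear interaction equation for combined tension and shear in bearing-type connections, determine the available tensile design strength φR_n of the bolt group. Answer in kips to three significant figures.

195 kips

A_b = π·1²/4 = 0.7854 in²; f_rv = 48.6 / (4 × 0.7854) = 15.47 ksi.
F'_nt = 1.3 F_nt − (F_nt / φF_nv) f_rv = 1.3·90 − (90/(0.75·54))·15.47 = 82.62 ksi, capped at F_nt → F'_nt = 82.62 ksi.
R_n = F'_nt · A_b · n = 82.62 × 0.7854 × 4 = 259.6 kips.
Design strength φR_n = 0.75 × 259.6 = 195 kips.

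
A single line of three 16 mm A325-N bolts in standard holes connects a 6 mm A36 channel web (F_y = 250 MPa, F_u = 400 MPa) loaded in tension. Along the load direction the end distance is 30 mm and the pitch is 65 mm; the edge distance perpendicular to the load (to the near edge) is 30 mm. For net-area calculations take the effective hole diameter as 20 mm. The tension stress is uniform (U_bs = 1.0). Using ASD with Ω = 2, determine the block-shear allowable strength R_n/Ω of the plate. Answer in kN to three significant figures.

Shear plane L_v = 30 + 2·65 = 160 mm; A_gv = 160 × 6 = 960 mm².
A_nv = (160 − 2.5·20) × 6 = 660 mm².
A_nt = (30 − 0.5·20) × 6 = 120 mm².
0.6 F_u A_nv = 158.4 kN; 0.6 F_y A_gv = 144 kN → shear yielding governs the shear term.
R_n = 144 + 1.0 × 400 × 120 / 1000 = 192 kN.
Allowable strength R_n/Ω = 192 / 2 = 96 kN.

96 kN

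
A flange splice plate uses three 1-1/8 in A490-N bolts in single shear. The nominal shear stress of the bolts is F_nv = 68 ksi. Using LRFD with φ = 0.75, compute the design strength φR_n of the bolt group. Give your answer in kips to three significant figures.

A_b = π × 1.125² / 4 = 0.994 in².
R_n = F_nv · A_b · n · n_s = 68 × 0.994 × 3 × 1 = 202.8 kips.
Design strength φR_n = 0.75 × 202.8 = 152 kips.

152 kips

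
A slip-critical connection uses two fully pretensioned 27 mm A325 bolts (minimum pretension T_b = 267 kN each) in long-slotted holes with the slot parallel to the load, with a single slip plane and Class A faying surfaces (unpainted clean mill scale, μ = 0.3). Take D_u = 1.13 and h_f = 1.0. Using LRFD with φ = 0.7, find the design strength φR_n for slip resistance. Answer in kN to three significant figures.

R_n = μ · D_u · h_f · T_b · n_s · n_b = 0.3 × 1.13 × 1.0 × 267 × 1 × 2 = 181 kN.
Design strength φR_n = 0.7 × 181 = 127 kN.

127 kN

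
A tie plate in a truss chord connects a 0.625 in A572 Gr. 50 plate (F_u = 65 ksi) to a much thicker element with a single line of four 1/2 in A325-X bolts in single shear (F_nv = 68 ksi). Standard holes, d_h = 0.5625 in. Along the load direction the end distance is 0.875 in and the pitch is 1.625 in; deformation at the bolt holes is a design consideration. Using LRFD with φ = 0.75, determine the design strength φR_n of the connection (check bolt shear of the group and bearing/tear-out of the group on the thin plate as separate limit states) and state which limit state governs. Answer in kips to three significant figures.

Bolt shear: A_b = π·0.5²/4 = 0.1963 in²; R_n = 68 × 0.1963 × 4 × 1 = 53.41 kips → 0.75 × 53.41 = 40.1 kips.
Bearing (1.2 l_c t F_u ≤ 2.4 d t F_u): upper limit = 2.4·0.5·0.625·65 = 48.75 kips.
  Edge l_c = 0.875 − 0.5625/2 = 0.5938 → r_n = 28.95 kips; interior l_c = 1.625 − 0.5625 = 1.062 → r_n = 48.75 kips.
  R_n,bearing = 1·28.95 + 3·48.75 = 175.2 kips → 0.75 × 175.2 = 131 kips.
Bolt shear governs: 40.1 kips.

40.1 kips (bolt shear governs)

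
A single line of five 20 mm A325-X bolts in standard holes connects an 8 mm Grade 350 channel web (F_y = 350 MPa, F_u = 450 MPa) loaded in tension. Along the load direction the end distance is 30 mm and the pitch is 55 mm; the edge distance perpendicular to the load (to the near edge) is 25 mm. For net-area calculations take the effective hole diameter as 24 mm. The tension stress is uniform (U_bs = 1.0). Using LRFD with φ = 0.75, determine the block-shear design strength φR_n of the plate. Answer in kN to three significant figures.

Shear plane L_v = 30 + 4·55 = 250 mm; A_gv = 250 × 8 = 2000 mm².
A_nv = (250 − 4.5·24) × 8 = 1136 mm².
A_nt = (25 − 0.5·24) × 8 = 104 mm².
0.6 F_u A_nv = 306.7 kN; 0.6 F_y A_gv = 420 kN → shear rupture governs the shear term.
R_n = 306.7 + 1.0 × 450 × 104 / 1000 = 353.5 kN.
Design strength φR_n = 0.75 × 353.5 = 265 kN.

265 kN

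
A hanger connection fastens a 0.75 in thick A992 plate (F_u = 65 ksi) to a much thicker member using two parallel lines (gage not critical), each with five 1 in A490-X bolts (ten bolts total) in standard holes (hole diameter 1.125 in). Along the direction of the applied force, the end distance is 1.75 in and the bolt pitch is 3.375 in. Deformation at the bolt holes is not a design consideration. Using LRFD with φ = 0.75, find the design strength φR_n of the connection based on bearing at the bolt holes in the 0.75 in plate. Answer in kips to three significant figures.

1010 kips

Per bolt r_n = 1.5 l_c t F_u ≤ 3.0 d t F_u; upper limit = 3.0 × 1 × 0.75 × 65 = 146.2 kips.
Edge bolt: l_c = 1.75 − 1.125/2 = 1.188 in → 1.5 × 1.188 × 0.75 × 65 = 86.84 → r_n = 86.84 kips.
Interior bolts: l_c = 3.375 − 1.125 = 2.25 in → 1.5 × 2.25 × 0.75 × 65 = 164.5 → r_n = 146.2 kips.
R_n = 2 × 86.84 + 8 × 146.2 = 1344 kips.
Design strength φR_n = 0.75 × 1344 = 1010 kips.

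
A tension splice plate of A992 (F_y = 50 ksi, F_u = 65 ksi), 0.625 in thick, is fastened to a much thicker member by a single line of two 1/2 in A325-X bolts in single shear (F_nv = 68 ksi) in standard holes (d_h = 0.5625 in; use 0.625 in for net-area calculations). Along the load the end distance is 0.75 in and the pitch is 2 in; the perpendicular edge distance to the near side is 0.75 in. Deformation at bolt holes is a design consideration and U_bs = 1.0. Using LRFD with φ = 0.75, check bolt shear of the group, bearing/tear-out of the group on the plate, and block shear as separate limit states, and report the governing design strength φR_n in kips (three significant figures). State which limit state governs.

Bolt shear: A_b = π·0.5²/4 = 0.1963 in²; R_n = 68 × 0.1963 × 2 × 1 = 26.7 kips → 0.75 × 26.7 = 20 kips.
Bearing: edge l_c = 0.4688, r_n = 22.85 kips; interior l_c = 1.438, r_n = 48.75 kips; R_n = 22.85 + 1·48.75 = 71.6 kips → 53.7 kips.
Block shear: A_gv = 1.719, A_nv = 1.133, A_nt = 0.2734 in²; R_n = min(0.6F_uA_nv, 0.6F_yA_gv) + U_bs·F_u·A_nt = 61.95 kips → 46.5 kips.
Bolt shear governs: 20 kips.

20 kips (bolt shear governs)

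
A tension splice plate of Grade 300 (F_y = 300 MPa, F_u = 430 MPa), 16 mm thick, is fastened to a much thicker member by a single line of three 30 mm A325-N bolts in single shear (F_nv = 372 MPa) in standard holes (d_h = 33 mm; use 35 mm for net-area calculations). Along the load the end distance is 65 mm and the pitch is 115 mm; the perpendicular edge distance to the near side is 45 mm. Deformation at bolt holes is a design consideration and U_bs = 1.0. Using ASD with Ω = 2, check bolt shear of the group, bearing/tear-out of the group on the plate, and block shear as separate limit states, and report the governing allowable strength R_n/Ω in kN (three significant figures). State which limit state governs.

Bolt shear: A_b = π·30²/4 = 706.9 mm²; R_n = 372 × 706.9 × 3 × 1 / 1000 = 788.9 kN → 788.9 / 2 = 394 kN.
Bearing: edge l_c = 48.5, r_n = 400.4 kN; interior l_c = 82, r_n = 495.4 kN; R_n = 400.4 + 2·495.4 = 1391 kN → 696 kN.
Block shear: A_gv = 4720, A_nv = 3320, A_nt = 440 mm²; R_n = min(0.6F_uA_nv, 0.6F_yA_gv) + U_bs·F_u·A_nt = 1039 kN → 519 kN.
Bolt shear governs: 394 kN.

394 kN (bolt shear governs)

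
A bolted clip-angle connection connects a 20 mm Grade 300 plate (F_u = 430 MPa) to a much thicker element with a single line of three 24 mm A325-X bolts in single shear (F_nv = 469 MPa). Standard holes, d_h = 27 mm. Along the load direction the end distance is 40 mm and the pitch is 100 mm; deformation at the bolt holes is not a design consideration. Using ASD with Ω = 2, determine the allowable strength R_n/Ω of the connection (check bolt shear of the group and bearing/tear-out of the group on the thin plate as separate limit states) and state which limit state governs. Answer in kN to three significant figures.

318 kN (bolt shear governs)

Bolt shear: A_b = π·24²/4 = 452.4 mm²; R_n = 469 × 452.4 × 3 × 1 / 1000 = 636.5 kN → 636.5 / 2 = 318 kN.
Bearing (1.5 l_c t F_u ≤ 3.0 d t F_u): upper limit = 3.0·24·20·430 / 1000 = 619.2 kN.
  Edge l_c = 40 − 27/2 = 26.5 → r_n = 341.9 kN; interior l_c = 100 − 27 = 73 → r_n = 619.2 kN.
  R_n,bearing = 1·341.9 + 2·619.2 = 1580 kN → 1580 / 2 = 790 kN.
Bolt shear governs: 318 kN.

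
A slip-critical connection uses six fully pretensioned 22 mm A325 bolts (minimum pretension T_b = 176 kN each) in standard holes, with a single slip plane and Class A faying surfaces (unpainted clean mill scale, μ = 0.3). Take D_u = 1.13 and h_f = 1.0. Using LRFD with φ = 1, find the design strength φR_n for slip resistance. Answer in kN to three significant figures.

R_n = μ · D_u · h_f · T_b · n_s · n_b = 0.3 × 1.13 × 1.0 × 176 × 1 × 6 = 358 kN.
Design strength φR_n = 1 × 358 = 358 kN.

358 kN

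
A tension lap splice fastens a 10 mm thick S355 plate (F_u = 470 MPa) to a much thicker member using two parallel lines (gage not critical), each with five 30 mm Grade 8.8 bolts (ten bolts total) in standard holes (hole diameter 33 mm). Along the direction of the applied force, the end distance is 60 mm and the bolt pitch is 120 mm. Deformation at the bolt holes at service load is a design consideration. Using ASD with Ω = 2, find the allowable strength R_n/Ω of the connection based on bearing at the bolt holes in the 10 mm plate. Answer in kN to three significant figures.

1600 kN

Per bolt r_n = 1.2 l_c t F_u ≤ 2.4 d t F_u; upper limit = 2.4 × 30 × 10 × 470 / 1000 = 338.4 kN.
Edge bolt: l_c = 60 − 33/2 = 43.5 mm → 1.2 × 43.5 × 10 × 470 / 1000 = 245.3 → r_n = 245.3 kN.
Interior bolts: l_c = 120 − 33 = 87 mm → 1.2 × 87 × 10 × 470 / 1000 = 490.7 → r_n = 338.4 kN.
R_n = 2 × 245.3 + 8 × 338.4 = 3198 kN.
Allowable strength R_n/Ω = 3198 / 2 = 1600 kN.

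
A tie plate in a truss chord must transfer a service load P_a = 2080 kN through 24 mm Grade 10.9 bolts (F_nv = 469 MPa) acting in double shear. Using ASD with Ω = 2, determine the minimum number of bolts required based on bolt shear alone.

10 bolts

A_b = π·24²/4 = 452.4 mm².
Per-bolt allowable strength R_n/Ω = 469 × 452.4 × 2 / 1000 / 2 = 212.2 kN.
n ≥ 2080 / 212.2 = 9.803 → use 10 bolts.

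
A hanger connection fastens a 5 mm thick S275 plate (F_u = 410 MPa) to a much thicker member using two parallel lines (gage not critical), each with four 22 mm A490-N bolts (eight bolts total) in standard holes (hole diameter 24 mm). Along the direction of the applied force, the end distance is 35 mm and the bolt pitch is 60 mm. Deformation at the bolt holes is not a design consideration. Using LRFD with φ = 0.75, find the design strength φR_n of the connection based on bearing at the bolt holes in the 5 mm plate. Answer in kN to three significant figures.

Per bolt r_n = 1.5 l_c t F_u ≤ 3.0 d t F_u; upper limit = 3.0 × 22 × 5 × 410 / 1000 = 135.3 kN.
Edge bolt: l_c = 35 − 24/2 = 23 mm → 1.5 × 23 × 5 × 410 / 1000 = 70.73 → r_n = 70.73 kN.
Interior bolts: l_c = 60 − 24 = 36 mm → 1.5 × 36 × 5 × 410 / 1000 = 110.7 → r_n = 110.7 kN.
R_n = 2 × 70.73 + 6 × 110.7 = 805.7 kN.
Design strength φR_n = 0.75 × 805.7 = 604 kN.

604 kN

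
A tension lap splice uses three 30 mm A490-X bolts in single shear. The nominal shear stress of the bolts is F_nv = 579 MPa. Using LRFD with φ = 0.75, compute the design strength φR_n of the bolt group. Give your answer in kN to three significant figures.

A_b = π × 30² / 4 = 706.9 mm².
R_n = F_nv · A_b · n · n_s = 579 × 706.9 × 3 × 1 / 1000 = 1228 kN.
Design strength φR_n = 0.75 × 1228 = 921 kN.

921 kN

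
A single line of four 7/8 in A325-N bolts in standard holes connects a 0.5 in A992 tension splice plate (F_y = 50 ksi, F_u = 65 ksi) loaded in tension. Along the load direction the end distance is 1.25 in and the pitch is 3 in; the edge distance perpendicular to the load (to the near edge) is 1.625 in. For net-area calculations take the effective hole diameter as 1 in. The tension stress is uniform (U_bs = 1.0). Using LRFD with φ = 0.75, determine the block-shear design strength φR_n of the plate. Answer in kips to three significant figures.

126 kips

Shear plane L_v = 1.25 + 3·3 = 10.25 in; A_gv = 10.25 × 0.5 = 5.125 in².
A_nv = (10.25 − 3.5·1) × 0.5 = 3.375 in².
A_nt = (1.625 − 0.5·1) × 0.5 = 0.5625 in².
0.6 F_u A_nv = 131.6 kips; 0.6 F_y A_gv = 153.8 kips → shear rupture governs the shear term.
R_n = 131.6 + 1.0 × 65 × 0.5625 = 168.2 kips.
Design strength φR_n = 0.75 × 168.2 = 126 kips.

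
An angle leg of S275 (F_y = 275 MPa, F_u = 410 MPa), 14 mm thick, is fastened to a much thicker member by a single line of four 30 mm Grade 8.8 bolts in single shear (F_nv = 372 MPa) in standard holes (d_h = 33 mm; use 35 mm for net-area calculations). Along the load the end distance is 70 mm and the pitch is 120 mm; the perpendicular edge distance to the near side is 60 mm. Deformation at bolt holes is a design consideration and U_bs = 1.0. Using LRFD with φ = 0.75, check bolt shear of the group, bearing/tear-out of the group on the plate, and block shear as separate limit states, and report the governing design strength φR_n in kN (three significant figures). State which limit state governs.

Bolt shear: A_b = π·30²/4 = 706.9 mm²; R_n = 372 × 706.9 × 4 × 1 / 1000 = 1052 kN → 0.75 × 1052 = 789 kN.
Bearing: edge l_c = 53.5, r_n = 368.5 kN; interior l_c = 87, r_n = 413.3 kN; R_n = 368.5 + 3·413.3 = 1608 kN → 1210 kN.
Block shear: A_gv = 6020, A_nv = 4305, A_nt = 595 mm²; R_n = min(0.6F_uA_nv, 0.6F_yA_gv) + U_bs·F_u·A_nt = 1237 kN → 928 kN.
Bolt shear governs: 789 kN.

789 kN (bolt shear governs)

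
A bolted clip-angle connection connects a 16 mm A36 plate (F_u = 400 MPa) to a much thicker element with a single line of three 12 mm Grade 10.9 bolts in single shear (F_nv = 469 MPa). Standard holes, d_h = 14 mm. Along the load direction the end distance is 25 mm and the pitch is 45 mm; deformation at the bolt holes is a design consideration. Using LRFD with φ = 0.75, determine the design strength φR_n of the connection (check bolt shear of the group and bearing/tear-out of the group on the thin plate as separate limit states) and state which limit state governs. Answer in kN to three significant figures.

119 kN (bolt shear governs)

Bolt shear: A_b = π·12²/4 = 113.1 mm²; R_n = 469 × 113.1 × 3 × 1 / 1000 = 159.1 kN → 0.75 × 159.1 = 119 kN.
Bearing (1.2 l_c t F_u ≤ 2.4 d t F_u): upper limit = 2.4·12·16·400 / 1000 = 184.3 kN.
  Edge l_c = 25 − 14/2 = 18 → r_n = 138.2 kN; interior l_c = 45 − 14 = 31 → r_n = 184.3 kN.
  R_n,bearing = 1·138.2 + 2·184.3 = 506.9 kN → 0.75 × 506.9 = 380 kN.
Bolt shear governs: 119 kN.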